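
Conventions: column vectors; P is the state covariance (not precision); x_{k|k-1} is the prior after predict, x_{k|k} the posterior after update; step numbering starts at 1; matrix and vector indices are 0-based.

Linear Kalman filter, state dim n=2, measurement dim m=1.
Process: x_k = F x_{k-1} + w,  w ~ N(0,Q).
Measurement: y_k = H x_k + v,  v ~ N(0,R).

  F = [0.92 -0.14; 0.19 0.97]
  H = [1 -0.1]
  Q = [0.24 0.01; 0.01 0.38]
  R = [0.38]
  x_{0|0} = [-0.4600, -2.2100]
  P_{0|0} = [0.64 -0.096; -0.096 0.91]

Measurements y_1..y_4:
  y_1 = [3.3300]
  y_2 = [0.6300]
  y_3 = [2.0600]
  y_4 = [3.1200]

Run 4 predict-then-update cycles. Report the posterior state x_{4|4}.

step 1: x^-=[-0.1138, -2.2311]  P^-=[0.8243 -0.0848; -0.0848 1.2239]  S=[1.2335]  K=[0.6751; -0.1680]  nu=[3.2207]  x^+=[2.0606, -2.7722]  P^+=[0.2621 0.0551; 0.0551 1.1891]
step 2: x^-=[2.2838, -2.2975]  P^-=[0.4709 -0.0580; -0.0580 1.5286]  S=[0.8778]  K=[0.5431; -0.2402]  nu=[-1.8836]  x^+=[1.2609, -1.8450]  P^+=[0.2120 0.0565; 0.0565 1.4780]
step 3: x^-=[1.4183, -1.5501]  P^-=[0.4339 -0.1047; -0.1047 1.7991]  S=[0.8528]  K=[0.5210; -0.3338]  nu=[0.4867]  x^+=[1.6719, -1.7125]  P^+=[0.2024 0.0436; 0.0436 1.7041]
step 4: x^-=[1.7779, -1.3435]  P^-=[0.4334 -0.1483; -0.1483 2.0068]  S=[0.8632]  K=[0.5193; -0.4043]  nu=[1.2078]  x^+=[2.4051, -1.8318]  P^+=[0.2006 0.0329; 0.0329 1.8657]

x_post = [2.4051, -1.8318]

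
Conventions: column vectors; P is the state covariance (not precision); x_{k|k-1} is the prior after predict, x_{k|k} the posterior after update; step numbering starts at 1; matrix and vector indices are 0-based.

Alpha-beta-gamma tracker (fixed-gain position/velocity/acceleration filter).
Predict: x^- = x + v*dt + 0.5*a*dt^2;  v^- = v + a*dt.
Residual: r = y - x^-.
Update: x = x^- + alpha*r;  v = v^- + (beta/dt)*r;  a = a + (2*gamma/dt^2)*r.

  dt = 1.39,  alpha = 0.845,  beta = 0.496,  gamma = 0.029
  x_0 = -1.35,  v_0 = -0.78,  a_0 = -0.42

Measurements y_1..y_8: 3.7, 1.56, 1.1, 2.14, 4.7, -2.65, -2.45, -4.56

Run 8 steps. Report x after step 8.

step 1: x_pred=-2.8399  r=6.5399  x^+=2.6863  v^+=0.9699  a^+=-0.2237
step 2: x_pred=3.8184  r=-2.2584  x^+=1.9100  v^+=-0.1469  a^+=-0.2915
step 3: x_pred=1.4243  r=-0.3243  x^+=1.1503  v^+=-0.6678  a^+=-0.3012
step 4: x_pred=-0.0689  r=2.2089  x^+=1.7976  v^+=-0.2982  a^+=-0.2349
step 5: x_pred=1.1562  r=3.5438  x^+=4.1507  v^+=0.6398  a^+=-0.1285
step 6: x_pred=4.9159  r=-7.5659  x^+=-1.4773  v^+=-2.2386  a^+=-0.3556
step 7: x_pred=-4.9325  r=2.4825  x^+=-2.8348  v^+=-1.8471  a^+=-0.2811
step 8: x_pred=-5.6738  r=1.1138  x^+=-4.7326  v^+=-1.8404  a^+=-0.2477

x_post = -4.7326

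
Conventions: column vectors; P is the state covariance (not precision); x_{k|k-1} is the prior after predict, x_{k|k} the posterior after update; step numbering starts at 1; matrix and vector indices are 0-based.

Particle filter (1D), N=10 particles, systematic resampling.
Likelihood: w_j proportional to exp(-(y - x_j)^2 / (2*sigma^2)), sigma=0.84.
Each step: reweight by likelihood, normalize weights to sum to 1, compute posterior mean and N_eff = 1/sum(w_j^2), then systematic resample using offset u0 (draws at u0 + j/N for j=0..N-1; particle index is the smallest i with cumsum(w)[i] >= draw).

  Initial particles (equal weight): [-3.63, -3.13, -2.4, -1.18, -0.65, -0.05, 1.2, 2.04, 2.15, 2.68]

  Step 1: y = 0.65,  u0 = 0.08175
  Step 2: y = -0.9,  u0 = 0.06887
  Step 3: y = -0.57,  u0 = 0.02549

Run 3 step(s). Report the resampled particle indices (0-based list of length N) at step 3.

resampled_idx = [0, 1, 1, 2, 3, 4, 5, 6, 7, 8]

step 1: w=[0.0000, 0.0000, 0.0006, 0.0385, 0.1247, 0.2918, 0.3333, 0.1050, 0.0838, 0.0223]  mean=0.7117  Neff=4.3137  idx=[4, 5, 5, 5, 6, 6, 6, 6, 7, 9]
step 2: w=[0.3262, 0.2044, 0.2044, 0.2044, 0.0150, 0.0150, 0.0150, 0.0150, 0.0007, 0.0000]  mean=-0.1692  Neff=4.2992  idx=[0, 0, 0, 1, 1, 2, 2, 3, 3, 5]
step 3: w=[0.1237, 0.1237, 0.1237, 0.1026, 0.1026, 0.1026, 0.1026, 0.1026, 0.1026, 0.0135]  mean=-0.2558  Neff=9.1571  idx=[0, 1, 1, 2, 3, 4, 5, 6, 7, 8]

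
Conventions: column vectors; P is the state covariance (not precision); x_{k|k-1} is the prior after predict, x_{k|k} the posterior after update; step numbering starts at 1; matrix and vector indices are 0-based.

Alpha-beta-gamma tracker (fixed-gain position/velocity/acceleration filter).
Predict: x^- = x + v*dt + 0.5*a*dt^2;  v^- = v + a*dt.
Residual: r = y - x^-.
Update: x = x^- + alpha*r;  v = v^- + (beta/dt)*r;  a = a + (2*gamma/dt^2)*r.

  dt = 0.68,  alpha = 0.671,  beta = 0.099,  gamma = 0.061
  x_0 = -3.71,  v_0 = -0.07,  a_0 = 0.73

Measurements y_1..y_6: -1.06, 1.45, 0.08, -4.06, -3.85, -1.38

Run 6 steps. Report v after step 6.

step 1: x_pred=-3.5888  r=2.5288  x^+=-1.8920  v^+=0.7946  a^+=1.3972
step 2: x_pred=-1.0286  r=2.4786  x^+=0.6345  v^+=2.1055  a^+=2.0512
step 3: x_pred=2.5405  r=-2.4605  x^+=0.8895  v^+=3.1421  a^+=1.4020
step 4: x_pred=3.3503  r=-7.4103  x^+=-1.6220  v^+=3.0166  a^+=-0.5531
step 5: x_pred=0.3014  r=-4.1514  x^+=-2.4842  v^+=2.0361  a^+=-1.6485
step 6: x_pred=-1.4808  r=0.1008  x^+=-1.4132  v^+=0.9298  a^+=-1.6219

v_post = 0.9298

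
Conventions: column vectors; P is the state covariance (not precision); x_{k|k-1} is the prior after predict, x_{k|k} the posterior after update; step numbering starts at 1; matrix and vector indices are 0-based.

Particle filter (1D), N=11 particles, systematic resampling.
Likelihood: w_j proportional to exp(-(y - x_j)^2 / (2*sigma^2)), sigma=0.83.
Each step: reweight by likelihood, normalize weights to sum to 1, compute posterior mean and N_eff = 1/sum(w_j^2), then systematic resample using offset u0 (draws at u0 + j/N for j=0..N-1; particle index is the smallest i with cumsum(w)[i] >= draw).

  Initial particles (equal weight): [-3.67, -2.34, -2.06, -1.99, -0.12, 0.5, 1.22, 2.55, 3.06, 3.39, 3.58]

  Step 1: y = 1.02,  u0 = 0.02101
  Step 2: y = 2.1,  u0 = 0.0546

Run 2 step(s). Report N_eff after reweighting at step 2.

N_eff = 6.8180

step 1: w=[0.0000, 0.0001, 0.0004, 0.0006, 0.1594, 0.3365, 0.3977, 0.0749, 0.0200, 0.0069, 0.0035]  mean=0.9202  Neff=3.3018  idx=[4, 4, 5, 5, 5, 5, 6, 6, 6, 6, 7]
step 2: w=[0.0073, 0.0073, 0.0408, 0.0408, 0.0408, 0.0408, 0.1491, 0.1491, 0.1491, 0.1491, 0.2258]  mean=1.3832  Neff=6.8180  idx=[2, 5, 6, 7, 7, 8, 8, 9, 10, 10, 10]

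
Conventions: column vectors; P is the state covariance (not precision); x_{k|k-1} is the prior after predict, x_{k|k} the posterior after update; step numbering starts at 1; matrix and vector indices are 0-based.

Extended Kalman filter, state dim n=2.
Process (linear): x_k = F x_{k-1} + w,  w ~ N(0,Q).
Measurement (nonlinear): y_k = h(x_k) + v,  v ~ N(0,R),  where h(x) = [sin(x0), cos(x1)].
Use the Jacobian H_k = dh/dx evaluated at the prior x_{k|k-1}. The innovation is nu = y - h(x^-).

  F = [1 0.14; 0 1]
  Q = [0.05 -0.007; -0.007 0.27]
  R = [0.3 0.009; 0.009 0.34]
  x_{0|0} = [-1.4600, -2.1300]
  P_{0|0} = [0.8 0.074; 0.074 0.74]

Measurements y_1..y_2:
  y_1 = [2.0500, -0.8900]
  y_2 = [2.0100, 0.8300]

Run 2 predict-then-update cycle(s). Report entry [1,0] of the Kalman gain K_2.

K[1,0] = -0.0575

step 1: x^-=[-1.7582, -2.1300]  P^-=[0.8852 0.1706; 0.1706 1.0100]  H_jac=[-0.1863 0.0000; 0.0000 0.8477]  S=[0.3307 -0.0179; -0.0179 1.0657]  K=[-0.4918 0.1274; -0.0526 0.8025]  nu=[3.0325, -0.3595]  x^+=[-3.2953, -2.5779]  P^+=[0.7857 0.0459; 0.0459 0.3213]
step 2: x^-=[-3.6562, -2.5779]  P^-=[0.8548 0.0839; 0.0839 0.5913]  H_jac=[-0.8705 0.0000; 0.0000 0.5343]  S=[0.9478 -0.0300; -0.0300 0.5088]  K=[-0.7838 0.0418; -0.0575 0.6176]  nu=[1.5178, 1.6753]  x^+=[-4.7758, -1.6306]  P^+=[0.2697 0.0134; 0.0134 0.3920]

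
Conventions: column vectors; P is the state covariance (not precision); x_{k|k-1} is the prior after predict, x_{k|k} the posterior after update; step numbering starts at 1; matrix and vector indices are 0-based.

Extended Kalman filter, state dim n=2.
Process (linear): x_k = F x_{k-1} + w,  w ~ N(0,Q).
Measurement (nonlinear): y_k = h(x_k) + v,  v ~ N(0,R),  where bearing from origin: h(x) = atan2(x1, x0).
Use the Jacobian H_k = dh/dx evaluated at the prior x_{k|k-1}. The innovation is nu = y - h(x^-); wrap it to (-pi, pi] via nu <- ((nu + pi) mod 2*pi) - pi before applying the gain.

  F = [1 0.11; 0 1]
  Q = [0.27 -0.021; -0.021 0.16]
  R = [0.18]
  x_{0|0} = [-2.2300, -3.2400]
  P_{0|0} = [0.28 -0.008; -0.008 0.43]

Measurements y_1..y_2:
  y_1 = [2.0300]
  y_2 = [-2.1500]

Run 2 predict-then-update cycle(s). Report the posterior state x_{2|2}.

step 1: x^-=[-2.5864, -3.2400]  P^-=[0.5534 0.0183; 0.0183 0.5900]  H_jac=[0.1885 -0.1505]  S=[0.2120]  K=[0.4792; -0.4025]  nu=[-2.0087]  x^+=[-3.5489, -2.4314]  P^+=[0.5048 0.0592; 0.0592 0.5556]
step 2: x^-=[-3.8163, -2.4314]  P^-=[0.7945 0.0993; 0.0993 0.7156]  H_jac=[0.1187 -0.1864]  S=[0.2117]  K=[0.3583; -0.5744]  nu=[0.4243]  x^+=[-3.6643, -2.6752]  P^+=[0.7673 0.1429; 0.1429 0.6458]

x_post = [-3.6643, -2.6752]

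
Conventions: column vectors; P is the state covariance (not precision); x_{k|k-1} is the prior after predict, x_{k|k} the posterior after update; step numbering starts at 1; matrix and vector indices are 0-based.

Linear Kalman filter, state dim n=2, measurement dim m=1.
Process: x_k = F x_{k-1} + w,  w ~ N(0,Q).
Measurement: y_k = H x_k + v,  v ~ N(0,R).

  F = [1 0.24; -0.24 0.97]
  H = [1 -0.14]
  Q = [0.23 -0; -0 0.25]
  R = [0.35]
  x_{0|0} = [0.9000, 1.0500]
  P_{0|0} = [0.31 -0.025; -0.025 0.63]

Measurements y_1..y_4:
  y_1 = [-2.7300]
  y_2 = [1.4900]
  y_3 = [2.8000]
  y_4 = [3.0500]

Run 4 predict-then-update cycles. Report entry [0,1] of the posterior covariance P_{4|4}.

P_post[0,1] = 0.2496

step 1: x^-=[1.1520, 0.8025]  P^-=[0.5643 0.0495; 0.0495 0.8723]  S=[0.9175]  K=[0.6075; -0.0792]  nu=[-3.7697]  x^+=[-1.1379, 1.1010]  P^+=[0.2257 0.0936; 0.0936 0.8665]
step 2: x^-=[-0.8737, 1.3411]  P^-=[0.5505 0.2329; 0.2329 1.0347]  S=[0.8556]  K=[0.6053; 0.1030]  nu=[2.5514]  x^+=[0.6708, 1.6038]  P^+=[0.2370 0.1796; 0.1796 1.0257]
step 3: x^-=[1.0557, 1.3947]  P^-=[0.6123 0.3458; 0.3458 1.1451]  S=[0.8879]  K=[0.6351; 0.2089]  nu=[1.9395]  x^+=[2.2875, 1.7998]  P^+=[0.2542 0.2280; 0.2280 1.1063]
step 4: x^-=[2.7194, 1.1968]  P^-=[0.6574 0.4046; 0.4046 1.1994]  S=[0.9176]  K=[0.6547; 0.2579]  nu=[0.4981]  x^+=[3.0455, 1.3253]  P^+=[0.2641 0.2496; 0.2496 1.1384]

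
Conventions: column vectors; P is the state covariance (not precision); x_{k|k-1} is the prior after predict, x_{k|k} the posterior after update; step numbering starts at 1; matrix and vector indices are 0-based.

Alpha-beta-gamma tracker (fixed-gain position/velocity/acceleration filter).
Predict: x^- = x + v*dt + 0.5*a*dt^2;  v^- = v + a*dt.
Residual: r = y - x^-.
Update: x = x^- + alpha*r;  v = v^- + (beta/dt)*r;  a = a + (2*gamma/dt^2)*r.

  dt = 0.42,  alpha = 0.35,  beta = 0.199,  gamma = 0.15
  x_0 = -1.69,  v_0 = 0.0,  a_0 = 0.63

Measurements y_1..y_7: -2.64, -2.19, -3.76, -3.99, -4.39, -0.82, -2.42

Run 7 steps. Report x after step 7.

x_post = -3.8178

step 1: x_pred=-1.6344  r=-1.0056  x^+=-1.9864  v^+=-0.2118  a^+=-1.0801
step 2: x_pred=-2.1706  r=-0.0194  x^+=-2.1774  v^+=-0.6747  a^+=-1.1131
step 3: x_pred=-2.5590  r=-1.2010  x^+=-2.9793  v^+=-1.7113  a^+=-3.1557
step 4: x_pred=-3.9764  r=-0.0136  x^+=-3.9811  v^+=-3.0431  a^+=-3.1789
step 5: x_pred=-5.5396  r=1.1496  x^+=-5.1373  v^+=-3.8335  a^+=-1.2237
step 6: x_pred=-6.8553  r=6.0353  x^+=-4.7429  v^+=-1.4879  a^+=9.0403
step 7: x_pred=-4.5705  r=2.1505  x^+=-3.8178  v^+=3.3279  a^+=12.6976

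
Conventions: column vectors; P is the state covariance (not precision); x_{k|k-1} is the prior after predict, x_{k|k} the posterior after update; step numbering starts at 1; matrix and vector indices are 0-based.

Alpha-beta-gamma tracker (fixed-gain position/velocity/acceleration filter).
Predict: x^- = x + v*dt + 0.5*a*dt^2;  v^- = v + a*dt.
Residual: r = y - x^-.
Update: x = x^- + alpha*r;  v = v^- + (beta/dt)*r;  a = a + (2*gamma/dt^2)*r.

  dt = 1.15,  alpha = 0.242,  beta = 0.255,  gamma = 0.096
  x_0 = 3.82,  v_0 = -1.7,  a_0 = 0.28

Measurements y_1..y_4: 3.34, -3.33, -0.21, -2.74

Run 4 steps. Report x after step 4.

x_post = -3.0245

step 1: x_pred=2.0501  r=1.2898  x^+=2.3623  v^+=-1.0920  a^+=0.4673
step 2: x_pred=1.4155  r=-4.7455  x^+=0.2671  v^+=-1.6069  a^+=-0.2217
step 3: x_pred=-1.7275  r=1.5175  x^+=-1.3602  v^+=-1.5254  a^+=-0.0014
step 4: x_pred=-3.1153  r=0.3753  x^+=-3.0245  v^+=-1.4437  a^+=0.0531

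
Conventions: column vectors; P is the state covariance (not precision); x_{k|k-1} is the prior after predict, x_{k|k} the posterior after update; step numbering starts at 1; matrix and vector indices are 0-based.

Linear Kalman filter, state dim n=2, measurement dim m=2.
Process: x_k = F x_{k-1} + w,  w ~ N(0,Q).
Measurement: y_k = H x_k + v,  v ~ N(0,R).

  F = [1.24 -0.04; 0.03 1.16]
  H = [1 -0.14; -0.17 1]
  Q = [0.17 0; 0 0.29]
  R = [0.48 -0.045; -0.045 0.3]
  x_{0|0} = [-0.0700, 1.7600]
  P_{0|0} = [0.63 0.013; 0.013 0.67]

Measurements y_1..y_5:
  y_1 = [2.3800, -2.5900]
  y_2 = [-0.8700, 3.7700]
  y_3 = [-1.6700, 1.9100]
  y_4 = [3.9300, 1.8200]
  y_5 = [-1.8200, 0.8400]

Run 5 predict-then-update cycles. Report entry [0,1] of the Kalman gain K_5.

step 1: x^-=[-0.1572, 2.0395]  P^-=[1.1385 0.0110; 0.0110 1.1930]  S=[1.6388 -0.3943; -0.3943 1.5222]  K=[0.7091 0.0638; 0.0993 0.8082]  nu=[2.8227, -4.6562]  x^+=[1.5475, -1.4437]  P^+=[0.3439 0.0457; 0.0457 0.2458]
step 2: x^-=[1.9766, -1.6282]  P^-=[0.6946 0.0670; 0.0670 0.6242]  S=[1.1681 -0.1818; -0.1818 0.9215]  K=[0.5963 0.0623; 0.0888 0.6825]  nu=[-3.0746, 5.7342]  x^+=[0.5003, 2.0126]  P^+=[0.2892 0.0410; 0.0410 0.2077]
step 3: x^-=[0.5399, 2.3496]  P^-=[0.6109 0.0601; 0.0601 0.5726]  S=[1.0853 -0.1675; -0.1675 0.8699]  K=[0.5641 0.0583; 0.0838 0.6627]  nu=[-1.8809, -0.3478]  x^+=[-0.5415, 1.9615]  P^+=[0.2736 0.0386; 0.0386 0.2016]
step 4: x^-=[-0.7499, 2.2591]  P^-=[0.5871 0.0563; 0.0563 0.5642]  S=[1.0624 -0.1661; -0.1661 0.8620]  K=[0.5540 0.0563; 0.0817 0.6592]  nu=[4.9962, -0.5666]  x^+=[1.9862, 2.2940]  P^+=[0.2687 0.0376; 0.0376 0.2005]
step 5: x^-=[2.3711, 2.7207]  P^-=[0.5797 0.0548; 0.0548 0.5626]  S=[1.0554 -0.1662; -0.1662 0.8607]  K=[0.5507 0.0555; 0.0810 0.6585]  nu=[-3.8102, -1.4776]  x^+=[0.1906, 1.4392]  P^+=[0.2671 0.0373; 0.0373 0.2002]

K[0,1] = 0.0555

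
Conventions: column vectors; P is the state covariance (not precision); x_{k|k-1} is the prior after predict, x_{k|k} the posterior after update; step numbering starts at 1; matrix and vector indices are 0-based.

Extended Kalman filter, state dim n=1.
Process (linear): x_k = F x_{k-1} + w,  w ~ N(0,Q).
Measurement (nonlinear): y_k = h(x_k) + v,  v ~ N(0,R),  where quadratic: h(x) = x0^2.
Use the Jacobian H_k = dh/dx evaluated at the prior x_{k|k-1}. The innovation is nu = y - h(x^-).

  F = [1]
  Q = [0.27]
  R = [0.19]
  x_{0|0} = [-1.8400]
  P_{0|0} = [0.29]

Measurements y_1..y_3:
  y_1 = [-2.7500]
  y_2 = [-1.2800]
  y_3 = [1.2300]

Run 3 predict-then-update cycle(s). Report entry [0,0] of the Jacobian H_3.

step 1: x^-=[-1.8400]  P^-=[0.5600]  H_jac=[-3.6800]  S=[7.7737]  K=[-0.2651]  nu=[-6.1356]  x^+=[-0.2135]  P^+=[0.0137]
step 2: x^-=[-0.2135]  P^-=[0.2837]  H_jac=[-0.4269]  S=[0.2417]  K=[-0.5011]  nu=[-1.3256]  x^+=[0.4508]  P^+=[0.2230]
step 3: x^-=[0.4508]  P^-=[0.4930]  H_jac=[0.9015]  S=[0.5907]  K=[0.7524]  nu=[1.0268]  x^+=[1.2234]  P^+=[0.1586]

H_jac[0,0] = 0.9015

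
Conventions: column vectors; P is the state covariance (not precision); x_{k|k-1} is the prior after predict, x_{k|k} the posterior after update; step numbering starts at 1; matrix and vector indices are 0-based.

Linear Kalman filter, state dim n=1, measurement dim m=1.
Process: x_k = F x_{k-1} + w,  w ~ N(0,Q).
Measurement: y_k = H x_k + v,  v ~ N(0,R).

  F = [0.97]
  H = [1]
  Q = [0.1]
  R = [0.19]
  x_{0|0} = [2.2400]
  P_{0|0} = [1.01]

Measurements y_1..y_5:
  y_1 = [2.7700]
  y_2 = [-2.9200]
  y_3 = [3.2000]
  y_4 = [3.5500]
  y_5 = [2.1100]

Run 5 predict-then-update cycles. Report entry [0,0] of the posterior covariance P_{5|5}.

step 1: x^-=[2.1728]  P^-=[1.0503]  S=[1.2403]  K=[0.8468]  nu=[0.5972]  x^+=[2.6785]  P^+=[0.1609]
step 2: x^-=[2.5982]  P^-=[0.2514]  S=[0.4414]  K=[0.5695]  nu=[-5.5182]  x^+=[-0.5446]  P^+=[0.1082]
step 3: x^-=[-0.5283]  P^-=[0.2018]  S=[0.3918]  K=[0.5151]  nu=[3.7283]  x^+=[1.3921]  P^+=[0.0979]
step 4: x^-=[1.3503]  P^-=[0.1921]  S=[0.3821]  K=[0.5027]  nu=[2.1997]  x^+=[2.4561]  P^+=[0.0955]
step 5: x^-=[2.3825]  P^-=[0.1899]  S=[0.3799]  K=[0.4998]  nu=[-0.2725]  x^+=[2.2463]  P^+=[0.0950]

P_post[0,0] = 0.0950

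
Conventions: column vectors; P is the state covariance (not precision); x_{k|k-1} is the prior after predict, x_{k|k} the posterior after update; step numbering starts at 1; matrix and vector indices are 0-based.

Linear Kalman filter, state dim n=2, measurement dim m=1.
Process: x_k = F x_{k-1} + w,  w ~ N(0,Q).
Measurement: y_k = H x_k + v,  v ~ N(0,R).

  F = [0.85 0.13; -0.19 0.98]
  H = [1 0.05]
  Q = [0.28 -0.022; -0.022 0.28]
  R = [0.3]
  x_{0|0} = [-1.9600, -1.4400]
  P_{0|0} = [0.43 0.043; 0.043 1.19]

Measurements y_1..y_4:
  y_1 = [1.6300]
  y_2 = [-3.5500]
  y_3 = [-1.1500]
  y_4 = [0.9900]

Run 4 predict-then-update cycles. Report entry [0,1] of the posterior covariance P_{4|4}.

step 1: x^-=[-1.8532, -1.0388]  P^-=[0.6203 0.0949; 0.0949 1.4224]  S=[0.9333]  K=[0.6697; 0.1779]  nu=[3.5351]  x^+=[0.5142, -0.4099]  P^+=[0.2017 -0.0163; -0.0163 1.3928]
step 2: x^-=[0.3838, -0.4994]  P^-=[0.4457 0.1097; 0.1097 1.6310]  S=[0.7607]  K=[0.5931; 0.2514]  nu=[-3.9088]  x^+=[-1.9344, -1.4822]  P^+=[0.1781 -0.0037; -0.0037 1.5829]
step 3: x^-=[-1.8369, -1.0850]  P^-=[0.4346 0.1479; 0.1479 1.8081]  S=[0.7539]  K=[0.5863; 0.3161]  nu=[0.7412]  x^+=[-1.4024, -0.8507]  P^+=[0.1755 0.0082; 0.0082 1.7328]
step 4: x^-=[-1.3026, -0.5673]  P^-=[0.4379 0.1770; 0.1770 1.9474]  S=[0.7604]  K=[0.5875; 0.3608]  nu=[2.3210]  x^+=[0.0608, 0.2703]  P^+=[0.1754 0.0158; 0.0158 1.8484]

P_post[0,1] = 0.0158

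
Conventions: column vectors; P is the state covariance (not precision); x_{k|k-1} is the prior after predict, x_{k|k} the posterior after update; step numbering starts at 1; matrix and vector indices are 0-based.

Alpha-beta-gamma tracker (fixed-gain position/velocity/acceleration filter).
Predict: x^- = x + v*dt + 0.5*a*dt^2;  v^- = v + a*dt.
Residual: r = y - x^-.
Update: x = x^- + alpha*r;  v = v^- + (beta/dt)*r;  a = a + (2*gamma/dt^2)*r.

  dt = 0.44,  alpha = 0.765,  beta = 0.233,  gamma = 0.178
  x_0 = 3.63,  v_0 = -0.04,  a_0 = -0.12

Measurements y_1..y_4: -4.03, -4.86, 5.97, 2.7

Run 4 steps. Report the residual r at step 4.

step 1: x_pred=3.6008  r=-7.6308  x^+=-2.2368  v^+=-4.1336  a^+=-14.1518
step 2: x_pred=-5.4255  r=0.5655  x^+=-4.9929  v^+=-10.0610  a^+=-13.1120
step 3: x_pred=-10.6890  r=16.6590  x^+=2.0551  v^+=-7.0086  a^+=17.5212
step 4: x_pred=0.6674  r=2.0326  x^+=2.2223  v^+=1.7771  a^+=21.2588

resid = 2.0326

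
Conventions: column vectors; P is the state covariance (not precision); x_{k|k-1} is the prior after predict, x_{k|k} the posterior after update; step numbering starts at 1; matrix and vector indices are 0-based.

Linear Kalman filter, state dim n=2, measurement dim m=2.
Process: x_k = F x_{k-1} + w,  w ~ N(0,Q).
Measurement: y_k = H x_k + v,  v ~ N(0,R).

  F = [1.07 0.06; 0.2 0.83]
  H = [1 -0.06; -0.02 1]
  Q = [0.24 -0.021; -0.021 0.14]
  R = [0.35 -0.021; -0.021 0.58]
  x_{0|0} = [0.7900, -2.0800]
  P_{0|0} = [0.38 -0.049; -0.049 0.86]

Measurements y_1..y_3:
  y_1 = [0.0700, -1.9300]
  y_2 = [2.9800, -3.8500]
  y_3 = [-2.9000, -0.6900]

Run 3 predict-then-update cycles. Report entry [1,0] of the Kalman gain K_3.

step 1: x^-=[0.7205, -1.5684]  P^-=[0.6719 0.0590; 0.0590 0.7314]  S=[1.0174 -0.0192; -0.0192 1.3093]  K=[0.6577 0.0445; 0.0254 0.5581]  nu=[-0.7446, -0.3472]  x^+=[0.2153, -1.7811]  P^+=[0.2303 0.0166; 0.0166 0.3235]
step 2: x^-=[0.1235, -1.4353]  P^-=[0.5069 0.0593; 0.0593 0.3776]  S=[0.8512 0.0056; 0.0056 0.9554]  K=[0.5911 0.0480; 0.0405 0.3937]  nu=[2.7704, -2.4123]  x^+=[1.6452, -2.2728]  P^+=[0.2070 0.0196; 0.0196 0.2279]
step 3: x^-=[1.6240, -1.5574]  P^-=[0.4804 0.0523; 0.0523 0.3118]  S=[0.8252 0.0030; 0.0030 0.8899]  K=[0.5781 0.0460; 0.0394 0.3491]  nu=[-4.6174, 0.8999]  x^+=[-1.0042, -1.4252]  P^+=[0.2025 0.0186; 0.0186 0.2020]

K[1,0] = 0.0394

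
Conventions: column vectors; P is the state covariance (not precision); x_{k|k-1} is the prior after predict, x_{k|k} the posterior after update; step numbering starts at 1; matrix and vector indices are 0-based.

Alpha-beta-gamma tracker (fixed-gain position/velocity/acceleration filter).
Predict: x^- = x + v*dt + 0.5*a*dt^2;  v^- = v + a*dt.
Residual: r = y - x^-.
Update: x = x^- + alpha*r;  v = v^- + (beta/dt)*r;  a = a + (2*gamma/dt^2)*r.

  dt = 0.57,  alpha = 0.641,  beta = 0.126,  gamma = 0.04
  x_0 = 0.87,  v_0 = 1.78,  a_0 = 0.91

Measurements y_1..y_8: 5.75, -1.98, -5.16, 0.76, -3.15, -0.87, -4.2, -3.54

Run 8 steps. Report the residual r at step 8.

step 1: x_pred=2.0324  r=3.7176  x^+=4.4154  v^+=3.1205  a^+=1.8254
step 2: x_pred=6.4906  r=-8.4706  x^+=1.0609  v^+=2.2885  a^+=-0.2603
step 3: x_pred=2.3231  r=-7.4831  x^+=-2.4736  v^+=0.4859  a^+=-2.1029
step 4: x_pred=-2.5382  r=3.2982  x^+=-0.4241  v^+=0.0164  a^+=-1.2908
step 5: x_pred=-0.6244  r=-2.5256  x^+=-2.2433  v^+=-1.2777  a^+=-1.9127
step 6: x_pred=-3.2823  r=2.4123  x^+=-1.7360  v^+=-1.8346  a^+=-1.3187
step 7: x_pred=-2.9960  r=-1.2040  x^+=-3.7678  v^+=-2.8524  a^+=-1.6151
step 8: x_pred=-5.6560  r=2.1160  x^+=-4.2997  v^+=-3.3053  a^+=-1.0941

resid = 2.1160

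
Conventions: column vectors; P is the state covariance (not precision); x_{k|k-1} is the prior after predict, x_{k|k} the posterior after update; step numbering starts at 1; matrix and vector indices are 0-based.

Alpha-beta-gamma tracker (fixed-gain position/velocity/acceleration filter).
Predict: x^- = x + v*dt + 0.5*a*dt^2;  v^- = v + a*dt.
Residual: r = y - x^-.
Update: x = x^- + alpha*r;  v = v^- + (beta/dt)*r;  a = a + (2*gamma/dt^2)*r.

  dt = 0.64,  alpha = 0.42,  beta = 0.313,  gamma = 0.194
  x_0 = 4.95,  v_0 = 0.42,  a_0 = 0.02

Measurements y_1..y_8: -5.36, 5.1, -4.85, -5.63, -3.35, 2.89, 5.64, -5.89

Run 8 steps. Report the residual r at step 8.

resid = -30.0083

step 1: x_pred=5.2229  r=-10.5829  x^+=0.7781  v^+=-4.7429  a^+=-10.0048
step 2: x_pred=-4.3064  r=9.4064  x^+=-0.3557  v^+=-6.5457  a^+=-1.0945
step 3: x_pred=-4.7691  r=-0.0809  x^+=-4.8031  v^+=-7.2857  a^+=-1.1711
step 4: x_pred=-9.7058  r=4.0758  x^+=-7.9940  v^+=-6.0420  a^+=2.6897
step 5: x_pred=-11.3100  r=7.9600  x^+=-7.9668  v^+=-0.4276  a^+=10.2299
step 6: x_pred=-6.1454  r=9.0354  x^+=-2.3505  v^+=10.5384  a^+=18.7888
step 7: x_pred=8.2420  r=-2.6020  x^+=7.1491  v^+=21.2907  a^+=16.3240
step 8: x_pred=24.1183  r=-30.0083  x^+=11.5148  v^+=17.0621  a^+=-12.1018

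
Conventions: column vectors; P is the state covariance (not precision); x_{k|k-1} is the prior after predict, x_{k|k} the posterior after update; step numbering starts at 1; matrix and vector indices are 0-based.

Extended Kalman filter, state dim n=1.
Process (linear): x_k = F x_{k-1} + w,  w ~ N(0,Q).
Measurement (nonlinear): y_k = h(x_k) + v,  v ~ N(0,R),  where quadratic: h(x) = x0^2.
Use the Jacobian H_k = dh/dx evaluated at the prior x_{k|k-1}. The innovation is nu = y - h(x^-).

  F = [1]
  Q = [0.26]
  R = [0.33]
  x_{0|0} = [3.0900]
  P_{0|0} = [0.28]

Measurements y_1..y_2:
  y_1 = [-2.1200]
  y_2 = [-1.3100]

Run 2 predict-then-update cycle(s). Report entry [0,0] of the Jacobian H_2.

step 1: x^-=[3.0900]  P^-=[0.5400]  H_jac=[6.1800]  S=[20.9539]  K=[0.1593]  nu=[-11.6681]  x^+=[1.2317]  P^+=[0.0085]
step 2: x^-=[1.2317]  P^-=[0.2685]  H_jac=[2.4634]  S=[1.9594]  K=[0.3376]  nu=[-2.8271]  x^+=[0.2773]  P^+=[0.0452]

H_jac[0,0] = 2.4634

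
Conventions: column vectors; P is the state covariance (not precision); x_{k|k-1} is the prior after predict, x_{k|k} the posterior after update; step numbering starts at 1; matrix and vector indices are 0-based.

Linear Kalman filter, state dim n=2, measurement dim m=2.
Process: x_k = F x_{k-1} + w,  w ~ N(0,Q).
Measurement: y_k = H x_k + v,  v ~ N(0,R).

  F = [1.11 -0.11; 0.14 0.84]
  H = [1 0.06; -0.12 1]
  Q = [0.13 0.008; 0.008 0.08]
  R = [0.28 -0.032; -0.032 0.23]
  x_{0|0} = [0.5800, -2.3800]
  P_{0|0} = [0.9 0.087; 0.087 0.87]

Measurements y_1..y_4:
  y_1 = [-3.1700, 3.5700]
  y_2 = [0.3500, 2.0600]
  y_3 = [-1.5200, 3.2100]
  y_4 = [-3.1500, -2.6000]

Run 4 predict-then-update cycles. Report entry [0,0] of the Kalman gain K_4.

step 1: x^-=[0.9056, -1.9180]  P^-=[1.2282 0.1473; 0.1473 0.7320]  S=[1.5285 0.0107; 0.0107 0.9443]  K=[0.8094 -0.0093; 0.1198 0.7551]  nu=[-3.9605, 5.5967]  x^+=[-2.3522, 1.8335]  P^+=[0.2270 -0.0008; -0.0008 0.1697]
step 2: x^-=[-2.8126, 1.2108]  P^-=[0.4119 0.0268; 0.0268 0.2040]  S=[0.6959 -0.0425; -0.0425 0.4335]  K=[0.5946 0.0063; 0.0850 0.4715]  nu=[3.0899, 0.5117]  x^+=[-0.9720, 1.7147]  P^+=[0.1662 0.0023; 0.0023 0.1060]
step 3: x^-=[-1.2676, 1.3043]  P^-=[0.3354 0.0262; 0.0262 0.1586]  S=[0.6191 -0.0367; -0.0367 0.3872]  K=[0.5452 0.0154; 0.0819 0.4093]  nu=[-0.3307, 1.7536]  x^+=[-1.4209, 1.9950]  P^+=[0.1519 0.0043; 0.0043 0.0920]
step 4: x^-=[-1.7966, 1.4769]  P^-=[0.3172 0.0271; 0.0271 0.1489]  S=[0.6010 -0.0343; -0.0343 0.3770]  K=[0.5316 0.0191; 0.0824 0.3939]  nu=[-1.4420, -4.2925]  x^+=[-2.6453, -0.3328]  P^+=[0.1479 0.0051; 0.0051 0.0886]

K[0,0] = 0.5316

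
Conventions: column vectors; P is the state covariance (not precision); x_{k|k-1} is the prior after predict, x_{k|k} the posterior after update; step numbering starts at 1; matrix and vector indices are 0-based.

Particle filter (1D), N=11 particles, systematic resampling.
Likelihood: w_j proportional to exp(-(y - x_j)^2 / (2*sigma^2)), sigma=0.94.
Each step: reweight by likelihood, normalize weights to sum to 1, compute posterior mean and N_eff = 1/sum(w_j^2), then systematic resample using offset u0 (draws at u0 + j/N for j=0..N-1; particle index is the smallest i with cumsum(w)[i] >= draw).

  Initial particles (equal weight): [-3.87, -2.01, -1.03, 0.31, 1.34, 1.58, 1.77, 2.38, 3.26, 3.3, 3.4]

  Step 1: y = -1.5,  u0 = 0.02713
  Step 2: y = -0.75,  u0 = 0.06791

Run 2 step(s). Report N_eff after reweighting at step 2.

N_eff = 9.4992

step 1: w=[0.0212, 0.4400, 0.4499, 0.0799, 0.0053, 0.0024, 0.0012, 0.0001, 0.0000, 0.0000, 0.0000]  mean=-1.3920  Neff=2.4821  idx=[1, 1, 1, 1, 1, 2, 2, 2, 2, 2, 3]
step 2: w=[0.0554, 0.0554, 0.0554, 0.0554, 0.0554, 0.1302, 0.1302, 0.1302, 0.1302, 0.1302, 0.0721]  mean=-1.2050  Neff=9.4992  idx=[1, 2, 4, 5, 6, 6, 7, 8, 8, 9, 10]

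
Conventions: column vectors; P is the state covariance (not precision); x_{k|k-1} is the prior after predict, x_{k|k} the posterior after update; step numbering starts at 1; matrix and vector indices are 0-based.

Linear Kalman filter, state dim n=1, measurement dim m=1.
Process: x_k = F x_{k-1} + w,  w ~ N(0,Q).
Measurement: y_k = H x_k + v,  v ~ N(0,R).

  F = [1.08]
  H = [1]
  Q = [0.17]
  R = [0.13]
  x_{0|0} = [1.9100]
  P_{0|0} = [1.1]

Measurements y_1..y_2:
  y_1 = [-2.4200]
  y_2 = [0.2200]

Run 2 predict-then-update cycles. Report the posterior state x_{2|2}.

x_post = [-0.5011]

step 1: x^-=[2.0628]  P^-=[1.4530]  S=[1.5830]  K=[0.9179]  nu=[-4.4828]  x^+=[-2.0519]  P^+=[0.1193]
step 2: x^-=[-2.2160]  P^-=[0.3092]  S=[0.4392]  K=[0.7040]  nu=[2.4360]  x^+=[-0.5011]  P^+=[0.0915]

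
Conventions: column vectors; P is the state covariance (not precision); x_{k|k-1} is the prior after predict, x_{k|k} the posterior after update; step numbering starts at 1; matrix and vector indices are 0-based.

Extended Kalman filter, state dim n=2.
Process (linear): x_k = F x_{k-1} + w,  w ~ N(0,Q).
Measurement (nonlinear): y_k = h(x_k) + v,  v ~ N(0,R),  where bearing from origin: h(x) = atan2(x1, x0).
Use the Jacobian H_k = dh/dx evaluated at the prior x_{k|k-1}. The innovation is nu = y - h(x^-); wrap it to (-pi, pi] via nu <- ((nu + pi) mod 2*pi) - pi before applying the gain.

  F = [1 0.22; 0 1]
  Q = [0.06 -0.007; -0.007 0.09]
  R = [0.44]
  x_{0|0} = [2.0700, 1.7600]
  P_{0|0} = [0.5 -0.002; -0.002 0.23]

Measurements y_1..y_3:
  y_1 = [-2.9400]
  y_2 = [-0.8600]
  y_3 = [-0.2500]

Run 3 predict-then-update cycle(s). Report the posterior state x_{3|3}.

x_post = [3.2892, 1.8477]

step 1: x^-=[2.4572, 1.7600]  P^-=[0.5703 0.0416; 0.0416 0.3200]  H_jac=[-0.1927 0.2690]  S=[0.4800]  K=[-0.2056; 0.1626]  nu=[2.7216]  x^+=[1.8977, 2.2026]  P^+=[0.5500 0.0576; 0.0576 0.3073]
step 2: x^-=[2.3823, 2.2026]  P^-=[0.6502 0.1183; 0.1183 0.3973]  H_jac=[-0.2092 0.2263]  S=[0.4776]  K=[-0.2288; 0.1365]  nu=[-1.6062]  x^+=[2.7498, 1.9834]  P^+=[0.6252 0.1332; 0.1332 0.3884]
step 3: x^-=[3.1862, 1.9834]  P^-=[0.7626 0.2116; 0.2116 0.4784]  H_jac=[-0.1408 0.2262]  S=[0.4661]  K=[-0.1277; 0.1682]  nu=[-0.8068]  x^+=[3.2892, 1.8477]  P^+=[0.7550 0.2216; 0.2216 0.4652]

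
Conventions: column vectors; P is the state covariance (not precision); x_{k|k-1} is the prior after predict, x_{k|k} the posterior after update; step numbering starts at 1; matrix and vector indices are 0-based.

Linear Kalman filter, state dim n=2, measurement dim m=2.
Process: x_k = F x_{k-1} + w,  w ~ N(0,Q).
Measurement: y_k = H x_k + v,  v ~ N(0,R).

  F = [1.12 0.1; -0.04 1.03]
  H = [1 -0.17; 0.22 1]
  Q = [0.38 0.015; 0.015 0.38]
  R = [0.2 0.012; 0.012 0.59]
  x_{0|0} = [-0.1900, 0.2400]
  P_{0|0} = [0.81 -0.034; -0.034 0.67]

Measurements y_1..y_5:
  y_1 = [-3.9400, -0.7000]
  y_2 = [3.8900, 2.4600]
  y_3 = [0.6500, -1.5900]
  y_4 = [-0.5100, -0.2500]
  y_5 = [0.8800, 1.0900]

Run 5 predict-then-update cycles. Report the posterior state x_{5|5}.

x_post = [0.6906, 0.3438]

step 1: x^-=[-0.1888, 0.2548]  P^-=[1.3951 0.0086; 0.0086 1.0949]  S=[1.6239 0.1411; 0.1411 1.7562]  K=[0.8486 0.1115; -0.1647 0.6378]  nu=[-3.7079, -0.9133]  x^+=[-3.4370, 0.2831]  P^+=[0.1773 0.0370; 0.0370 0.3662]
step 2: x^-=[-3.8211, 0.4291]  P^-=[0.6144 0.0873; 0.0873 0.7657]  S=[0.8068 0.1010; 0.1010 1.4238]  K=[0.7300 0.1044; -0.1233 0.5600]  nu=[7.7841, 2.8715]  x^+=[2.1612, 1.0776]  P^+=[0.1535 0.0366; 0.0366 0.3209]
step 3: x^-=[2.5283, 1.0235]  P^-=[0.5839 0.0833; 0.0833 0.7176]  S=[0.7764 0.0986; 0.0986 1.3725]  K=[0.7209 0.1025; -0.1191 0.5448]  nu=[-1.7043, -3.1697]  x^+=[0.9749, -0.5003]  P^+=[0.1515 0.0358; 0.0358 0.3121]
step 4: x^-=[1.0419, -0.5543]  P^-=[0.5812 0.0815; 0.0815 0.7084]  S=[0.7739 0.0979; 0.0979 1.3624]  K=[0.7201 0.1019; -0.1188 0.5417]  nu=[-1.6461, 0.0751]  x^+=[-0.1359, -0.3180]  P^+=[0.1513 0.0355; 0.0355 0.3103]
step 5: x^-=[-0.1840, -0.3222]  P^-=[0.5808 0.0810; 0.0810 0.7066]  S=[0.7737 0.0976; 0.0976 1.3603]  K=[0.7201 0.1018; -0.1188 0.5410]  nu=[1.0092, 1.4526]  x^+=[0.6906, 0.3438]  P^+=[0.1513 0.0354; 0.0354 0.3100]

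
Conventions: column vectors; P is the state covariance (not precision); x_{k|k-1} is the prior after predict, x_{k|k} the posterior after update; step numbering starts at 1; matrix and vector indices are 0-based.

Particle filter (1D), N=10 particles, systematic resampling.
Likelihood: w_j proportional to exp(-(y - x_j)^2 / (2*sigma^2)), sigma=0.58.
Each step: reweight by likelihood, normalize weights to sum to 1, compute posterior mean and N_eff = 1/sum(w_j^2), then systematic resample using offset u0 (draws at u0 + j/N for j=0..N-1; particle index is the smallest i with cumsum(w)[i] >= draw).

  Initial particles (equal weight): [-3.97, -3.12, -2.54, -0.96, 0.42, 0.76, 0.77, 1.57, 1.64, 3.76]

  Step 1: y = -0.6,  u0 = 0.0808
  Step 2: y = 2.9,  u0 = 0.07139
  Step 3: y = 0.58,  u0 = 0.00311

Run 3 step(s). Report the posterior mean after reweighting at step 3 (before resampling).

post_mean = 0.7345

step 1: w=[0.0000, 0.0001, 0.0032, 0.7058, 0.1823, 0.0548, 0.0526, 0.0008, 0.0005, 0.0000]  mean=-0.5252  Neff=1.8615  idx=[3, 3, 3, 3, 3, 3, 3, 4, 4, 6]
step 2: w=[0.0000, 0.0000, 0.0000, 0.0000, 0.0000, 0.0000, 0.0000, 0.0769, 0.0769, 0.8462]  mean=0.7162  Neff=1.3739  idx=[7, 9, 9, 9, 9, 9, 9, 9, 9, 9]
step 3: w=[0.1014, 0.0998, 0.0998, 0.0998, 0.0998, 0.0998, 0.0998, 0.0998, 0.0998, 0.0998]  mean=0.7345  Neff=9.9998  idx=[0, 1, 2, 3, 4, 5, 6, 7, 8, 9]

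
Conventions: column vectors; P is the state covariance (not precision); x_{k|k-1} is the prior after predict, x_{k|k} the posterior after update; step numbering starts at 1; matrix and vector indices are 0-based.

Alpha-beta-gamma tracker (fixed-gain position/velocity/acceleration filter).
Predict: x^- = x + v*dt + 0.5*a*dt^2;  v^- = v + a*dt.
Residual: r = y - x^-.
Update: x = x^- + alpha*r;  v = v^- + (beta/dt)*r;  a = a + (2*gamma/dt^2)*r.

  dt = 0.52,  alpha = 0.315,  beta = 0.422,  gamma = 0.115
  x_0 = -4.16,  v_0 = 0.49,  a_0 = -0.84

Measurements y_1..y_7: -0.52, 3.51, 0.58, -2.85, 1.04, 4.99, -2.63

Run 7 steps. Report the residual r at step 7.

step 1: x_pred=-4.0188  r=3.4988  x^+=-2.9167  v^+=2.8926  a^+=2.1360
step 2: x_pred=-1.1237  r=4.6337  x^+=0.3359  v^+=7.7638  a^+=6.0774
step 3: x_pred=5.1947  r=-4.6147  x^+=3.7411  v^+=7.1790  a^+=2.1522
step 4: x_pred=7.7651  r=-10.6151  x^+=4.4214  v^+=-0.3165  a^+=-6.8770
step 5: x_pred=3.3270  r=-2.2870  x^+=2.6066  v^+=-5.7485  a^+=-8.8223
step 6: x_pred=-1.5754  r=6.5654  x^+=0.4927  v^+=-5.0081  a^+=-3.2379
step 7: x_pred=-2.5492  r=-0.0808  x^+=-2.5747  v^+=-6.7573  a^+=-3.3066

resid = -0.0808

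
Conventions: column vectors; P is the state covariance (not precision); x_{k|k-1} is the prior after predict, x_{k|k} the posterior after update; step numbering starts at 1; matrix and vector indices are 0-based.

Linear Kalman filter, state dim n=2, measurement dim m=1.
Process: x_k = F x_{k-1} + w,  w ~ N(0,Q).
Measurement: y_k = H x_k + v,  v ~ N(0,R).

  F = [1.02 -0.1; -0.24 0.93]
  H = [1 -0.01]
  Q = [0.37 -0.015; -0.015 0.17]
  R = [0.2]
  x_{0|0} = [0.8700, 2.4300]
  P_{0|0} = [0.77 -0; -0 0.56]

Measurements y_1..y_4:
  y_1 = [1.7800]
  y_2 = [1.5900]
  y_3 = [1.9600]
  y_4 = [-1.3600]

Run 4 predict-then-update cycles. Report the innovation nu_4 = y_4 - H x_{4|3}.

step 1: x^-=[0.6444, 2.0511]  P^-=[1.1767 -0.2556; -0.2556 0.6987]  S=[1.3819]  K=[0.8534; -0.1900]  nu=[1.1561]  x^+=[1.6310, 1.8314]  P^+=[0.1704 -0.0315; -0.0315 0.6488]
step 2: x^-=[1.4805, 1.3118]  P^-=[0.5602 -0.1477; -0.1477 0.7550]  S=[0.7632]  K=[0.7359; -0.2034]  nu=[0.1227]  x^+=[1.5707, 1.2868]  P^+=[0.1468 -0.0334; -0.0334 0.7235]
step 3: x^-=[1.4735, 0.8198]  P^-=[0.5368 -0.1508; -0.1508 0.8191]  S=[0.7399]  K=[0.7276; -0.2148]  nu=[0.4947]  x^+=[1.8334, 0.7135]  P^+=[0.1452 -0.0351; -0.0351 0.7850]
step 4: x^-=[1.7987, 0.2236]  P^-=[0.5360 -0.1577; -0.1577 0.8729]  S=[0.7393]  K=[0.7272; -0.2251]  nu=[-3.1565]  x^+=[-0.4967, 0.9341]  P^+=[0.1451 -0.0367; -0.0367 0.8355]

innov = [-3.1565]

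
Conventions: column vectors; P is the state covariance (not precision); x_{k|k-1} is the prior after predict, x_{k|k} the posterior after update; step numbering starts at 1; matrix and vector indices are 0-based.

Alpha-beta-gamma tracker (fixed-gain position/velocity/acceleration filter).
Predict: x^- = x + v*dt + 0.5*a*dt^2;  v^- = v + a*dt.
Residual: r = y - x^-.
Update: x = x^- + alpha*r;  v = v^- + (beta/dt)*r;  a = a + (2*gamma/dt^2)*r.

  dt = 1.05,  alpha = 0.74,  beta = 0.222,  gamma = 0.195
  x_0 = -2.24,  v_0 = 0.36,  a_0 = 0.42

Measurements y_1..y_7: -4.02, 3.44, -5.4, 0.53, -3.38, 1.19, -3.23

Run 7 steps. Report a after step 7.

step 1: x_pred=-1.6305  r=-2.3895  x^+=-3.3987  v^+=0.2958  a^+=-0.4253
step 2: x_pred=-3.3226  r=6.7626  x^+=1.6817  v^+=1.2791  a^+=1.9669
step 3: x_pred=4.1090  r=-9.5090  x^+=-2.9277  v^+=1.3339  a^+=-1.3968
step 4: x_pred=-2.2971  r=2.8271  x^+=-0.2050  v^+=0.4649  a^+=-0.3967
step 5: x_pred=0.0644  r=-3.4444  x^+=-2.4844  v^+=-0.6799  a^+=-1.6152
step 6: x_pred=-4.0887  r=5.2787  x^+=-0.1825  v^+=-1.2598  a^+=0.2521
step 7: x_pred=-1.3662  r=-1.8638  x^+=-2.7454  v^+=-1.3891  a^+=-0.4072

a_post = -0.4072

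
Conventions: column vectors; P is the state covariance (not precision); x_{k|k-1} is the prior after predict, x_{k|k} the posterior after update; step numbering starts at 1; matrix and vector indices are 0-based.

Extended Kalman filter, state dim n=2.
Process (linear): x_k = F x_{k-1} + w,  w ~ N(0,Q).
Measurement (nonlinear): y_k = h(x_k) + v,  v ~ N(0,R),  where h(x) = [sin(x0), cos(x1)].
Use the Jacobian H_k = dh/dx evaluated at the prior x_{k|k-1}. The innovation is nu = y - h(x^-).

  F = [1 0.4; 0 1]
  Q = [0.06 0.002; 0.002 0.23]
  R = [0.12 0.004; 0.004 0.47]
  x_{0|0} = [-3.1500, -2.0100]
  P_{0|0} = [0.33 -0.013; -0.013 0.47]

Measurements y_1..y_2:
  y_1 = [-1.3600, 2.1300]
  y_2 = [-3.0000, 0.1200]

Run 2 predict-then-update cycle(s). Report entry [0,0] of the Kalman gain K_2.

step 1: x^-=[-3.9540, -2.0100]  P^-=[0.4548 0.1770; 0.1770 0.7000]  H_jac=[-0.6878 0.0000; 0.0000 0.9051]  S=[0.3351 -0.1062; -0.1062 1.0434]  K=[-0.9142 0.0605; -0.1766 0.5892]  nu=[-2.0859, 2.5552]  x^+=[-1.8924, -0.1361]  P^+=[0.1592 0.0274; 0.0274 0.3052]
step 2: x^-=[-1.9469, -0.1361]  P^-=[0.2899 0.1515; 0.1515 0.5352]  H_jac=[-0.3673 0.0000; 0.0000 0.1357]  S=[0.1591 -0.0035; -0.0035 0.4799]  K=[-0.6684 0.0379; -0.3463 0.1488]  nu=[-2.0699, -0.8708]  x^+=[-0.5965, 0.4512]  P^+=[0.2180 0.1115; 0.1115 0.5051]

K[0,0] = -0.6684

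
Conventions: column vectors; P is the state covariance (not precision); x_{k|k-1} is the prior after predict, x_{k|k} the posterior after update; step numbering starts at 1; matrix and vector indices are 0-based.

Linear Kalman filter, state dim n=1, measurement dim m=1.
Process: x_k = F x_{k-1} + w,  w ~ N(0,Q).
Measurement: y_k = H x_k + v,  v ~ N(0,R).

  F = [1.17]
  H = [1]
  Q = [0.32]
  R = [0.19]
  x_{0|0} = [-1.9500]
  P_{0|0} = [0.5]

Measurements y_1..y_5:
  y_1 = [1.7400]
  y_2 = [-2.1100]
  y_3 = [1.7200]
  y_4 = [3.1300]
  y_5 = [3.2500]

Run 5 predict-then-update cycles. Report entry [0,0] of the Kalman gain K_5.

step 1: x^-=[-2.2815]  P^-=[1.0044]  S=[1.1944]  K=[0.8409]  nu=[4.0215]  x^+=[1.1003]  P^+=[0.1598]
step 2: x^-=[1.2874]  P^-=[0.5387]  S=[0.7287]  K=[0.7393]  nu=[-3.3974]  x^+=[-1.2242]  P^+=[0.1405]
step 3: x^-=[-1.4323]  P^-=[0.5123]  S=[0.7023]  K=[0.7295]  nu=[3.1523]  x^+=[0.8671]  P^+=[0.1386]
step 4: x^-=[1.0146]  P^-=[0.5097]  S=[0.6997]  K=[0.7285]  nu=[2.1154]  x^+=[2.5556]  P^+=[0.1384]
step 5: x^-=[2.9900]  P^-=[0.5095]  S=[0.6995]  K=[0.7284]  nu=[0.2600]  x^+=[3.1794]  P^+=[0.1384]

K[0,0] = 0.7284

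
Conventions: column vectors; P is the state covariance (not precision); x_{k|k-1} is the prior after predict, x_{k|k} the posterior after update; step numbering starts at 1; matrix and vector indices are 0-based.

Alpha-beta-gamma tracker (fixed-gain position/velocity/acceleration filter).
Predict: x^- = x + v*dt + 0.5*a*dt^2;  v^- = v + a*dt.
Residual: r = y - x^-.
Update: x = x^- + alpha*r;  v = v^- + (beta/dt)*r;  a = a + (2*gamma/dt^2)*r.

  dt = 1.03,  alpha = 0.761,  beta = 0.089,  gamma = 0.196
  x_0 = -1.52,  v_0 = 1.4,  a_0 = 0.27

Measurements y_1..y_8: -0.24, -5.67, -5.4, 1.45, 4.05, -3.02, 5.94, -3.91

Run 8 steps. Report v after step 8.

step 1: x_pred=0.0652  r=-0.3052  x^+=-0.1671  v^+=1.6517  a^+=0.1572
step 2: x_pred=1.6176  r=-7.2876  x^+=-3.9283  v^+=1.1840  a^+=-2.5355
step 3: x_pred=-4.0538  r=-1.3462  x^+=-5.0782  v^+=-1.5440  a^+=-3.0330
step 4: x_pred=-8.2774  r=9.7274  x^+=-0.8748  v^+=-3.8274  a^+=0.5613
step 5: x_pred=-4.5194  r=8.5694  x^+=2.0019  v^+=-2.5088  a^+=3.7276
step 6: x_pred=1.3951  r=-4.4151  x^+=-1.9648  v^+=0.9491  a^+=2.0962
step 7: x_pred=0.1248  r=5.8152  x^+=4.5502  v^+=3.6107  a^+=4.2450
step 8: x_pred=10.5209  r=-14.4309  x^+=-0.4610  v^+=6.7361  a^+=-1.0872

v_post = 6.7361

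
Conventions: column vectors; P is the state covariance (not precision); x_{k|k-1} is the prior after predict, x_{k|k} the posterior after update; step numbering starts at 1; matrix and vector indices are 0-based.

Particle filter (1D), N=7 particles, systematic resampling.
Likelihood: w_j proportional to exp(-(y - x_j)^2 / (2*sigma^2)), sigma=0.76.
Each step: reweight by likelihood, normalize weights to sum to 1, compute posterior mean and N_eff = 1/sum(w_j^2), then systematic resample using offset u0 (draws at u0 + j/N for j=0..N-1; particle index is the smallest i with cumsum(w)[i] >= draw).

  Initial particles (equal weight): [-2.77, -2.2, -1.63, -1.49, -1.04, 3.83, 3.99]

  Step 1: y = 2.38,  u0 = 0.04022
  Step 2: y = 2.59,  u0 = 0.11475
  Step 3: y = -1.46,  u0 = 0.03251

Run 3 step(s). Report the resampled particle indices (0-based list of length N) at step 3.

step 1: w=[0.0000, 0.0000, 0.0000, 0.0000, 0.0001, 0.6043, 0.3955]  mean=3.8925  Neff=1.9171  idx=[5, 5, 5, 5, 6, 6, 6]
step 2: w=[0.1644, 0.1644, 0.1644, 0.1644, 0.1141, 0.1141, 0.1141]  mean=3.8848  Neff=6.7933  idx=[0, 1, 2, 3, 4, 5, 6]
step 3: w=[0.2138, 0.2138, 0.2138, 0.2138, 0.0483, 0.0483, 0.0483]  mean=3.8532  Neff=5.2687  idx=[0, 0, 1, 2, 2, 3, 4]

resampled_idx = [0, 0, 1, 2, 2, 3, 4]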